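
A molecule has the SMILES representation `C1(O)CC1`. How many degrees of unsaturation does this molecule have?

Atom tally by fragment:
  cyclopropane ring core → C:3 H:6
  (− 1 ring H displaced by substituents)
  + OH → O:1 H:1
Element totals:
  C: 3
  H: 6
  O: 1
Molecular formula: C3H6O.
DoU = (2C + 2 + N − H − X) / 2 = (2·3 + 2 + 0 − 6 − 0) / 2 = 1.

1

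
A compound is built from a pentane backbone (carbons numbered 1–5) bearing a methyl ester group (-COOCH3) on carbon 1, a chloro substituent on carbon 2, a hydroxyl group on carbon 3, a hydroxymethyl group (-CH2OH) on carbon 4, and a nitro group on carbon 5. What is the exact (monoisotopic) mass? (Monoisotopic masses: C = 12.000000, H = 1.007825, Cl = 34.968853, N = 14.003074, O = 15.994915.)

Atom tally by fragment:
  CH3OOCCH2 → C:3 H:5 O:2
  CH(Cl) → C:1 H:1 Cl:1
  CH(OH) → C:1 H:2 O:1
  CH(CH2OH) → C:2 H:4 O:1
  CH2NO2 → C:1 H:2 N:1 O:2
Element totals:
  C: 8
  H: 14
  Cl: 1
  N: 1
  O: 6
Molecular formula: C8H14ClNO6.
  M = 8(12.0) + 14(1.007825) + 34.968853 + 14.003074 + 6(15.994915)
    = 96.000000 + 14.109550 + 34.968853 + 14.003074 + 95.969490 = 255.050967

255.0510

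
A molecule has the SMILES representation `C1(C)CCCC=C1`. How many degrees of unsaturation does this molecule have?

2

Atom tally by fragment:
  cyclohexene ring core → C:6 H:10
  (− 1 ring H displaced by substituents)
  + CH3 → C:1 H:3
Element totals:
  C: 7
  H: 12
Molecular formula: C7H12.
DoU = (2C + 2 + N − H − X) / 2 = (2·7 + 2 + 0 − 12 − 0) / 2 = 2.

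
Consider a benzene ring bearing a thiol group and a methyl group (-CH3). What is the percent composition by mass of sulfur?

Atom tally by fragment:
  benzene ring core → C:6 H:6
  (− 2 ring H displaced by substituents)
  + SH → S:1 H:1
  + CH3 → C:1 H:3
Element totals:
  C: 7
  H: 8
  S: 1
Molecular formula: C7H8S.
Molar mass = 124.201 g/mol.
Mass from S: 1 × 32.06 = 32.060 g/mol.
%S = 32.060 / 124.201 × 100 = 25.81%.

25.81%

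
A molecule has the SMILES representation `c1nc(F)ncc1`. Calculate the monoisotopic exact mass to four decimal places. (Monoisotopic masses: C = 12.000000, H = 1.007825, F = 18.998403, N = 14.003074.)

98.0280

Atom tally by fragment:
  pyrimidine ring core → C:4 H:4 N:2
  (− 1 ring H displaced by substituents)
  + F → F:1
Element totals:
  C: 4
  H: 3
  F: 1
  N: 2
Molecular formula: C4H3FN2.
  M = 4(12.0) + 3(1.007825) + 18.998403 + 2(14.003074)
    = 48.000000 + 3.023475 + 18.998403 + 28.006148 = 98.028026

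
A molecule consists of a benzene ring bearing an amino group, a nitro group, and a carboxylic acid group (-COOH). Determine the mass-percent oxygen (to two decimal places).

35.14%

Atom tally by fragment:
  benzene ring core → C:6 H:6
  (− 3 ring H displaced by substituents)
  + NH2 → N:1 H:2
  + NO2 → N:1 O:2
  + COOH → C:1 H:1 O:2
Element totals:
  C: 7
  H: 6
  N: 2
  O: 4
Molecular formula: C7H6N2O4.
Molar mass = 182.135 g/mol.
Mass from O: 4 × 15.999 = 63.996 g/mol.
%O = 63.996 / 182.135 × 100 = 35.14%.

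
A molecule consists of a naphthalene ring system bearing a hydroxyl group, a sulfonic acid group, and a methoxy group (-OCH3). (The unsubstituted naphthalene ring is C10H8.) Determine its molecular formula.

C11H10O5S

Atom tally by fragment:
  naphthalene ring system core → C:10 H:8
  (− 3 ring H displaced by substituents)
  + OH → O:1 H:1
  + SO3H → S:1 O:3 H:1
  + OCH3 → C:1 H:3 O:1
Element totals:
  C: 11
  H: 10
  O: 5
  S: 1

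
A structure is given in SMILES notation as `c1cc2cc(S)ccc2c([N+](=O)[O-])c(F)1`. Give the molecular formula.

C10H6FNO2S

Atom tally by fragment:
  naphthalene ring system core → C:10 H:8
  (− 3 ring H displaced by substituents)
  + SH → S:1 H:1
  + NO2 → N:1 O:2
  + F → F:1
Element totals:
  C: 10
  H: 6
  F: 1
  N: 1
  O: 2
  S: 1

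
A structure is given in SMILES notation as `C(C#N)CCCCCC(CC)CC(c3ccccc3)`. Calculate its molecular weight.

Atom tally by fragment:
  NCCH2 → C:2 H:2 N:1
  CH2 → C:1 H:2
  CH2 → C:1 H:2
  CH2 → C:1 H:2
  CH2 → C:1 H:2
  CH2 → C:1 H:2
  CH(C2H5) → C:3 H:6
  CH2 → C:1 H:2
  CH2C6H5 → C:7 H:7
Element totals:
  C: 18
  H: 27
  N: 1
Molecular formula: C18H27N.
  M = 18(12.011) + 27(1.008) + 14.007
    = 216.198 + 27.216 + 14.007 = 257.421

257.42 g/mol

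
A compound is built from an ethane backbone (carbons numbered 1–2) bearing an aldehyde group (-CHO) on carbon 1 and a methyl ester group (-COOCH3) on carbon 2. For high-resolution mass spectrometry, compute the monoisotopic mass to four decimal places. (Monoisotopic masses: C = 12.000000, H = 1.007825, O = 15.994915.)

Atom tally by fragment:
  OHCCH2 → C:2 H:3 O:1
  CH2COOCH3 → C:3 H:5 O:2
Element totals:
  C: 5
  H: 8
  O: 3
Molecular formula: C5H8O3.
  M = 5(12.0) + 8(1.007825) + 3(15.994915)
    = 60.000000 + 8.062600 + 47.984745 = 116.047345

116.0473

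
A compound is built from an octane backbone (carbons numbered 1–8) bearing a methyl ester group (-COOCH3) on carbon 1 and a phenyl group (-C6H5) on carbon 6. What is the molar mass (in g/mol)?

Atom tally by fragment:
  CH3OOCCH2 → C:3 H:5 O:2
  CH2 → C:1 H:2
  CH2 → C:1 H:2
  CH2 → C:1 H:2
  CH2 → C:1 H:2
  CH(C6H5) → C:7 H:6
  CH2 → C:1 H:2
  CH3 → C:1 H:3
Element totals:
  C: 16
  H: 24
  O: 2
Molecular formula: C16H24O2.
  M = 16(12.011) + 24(1.008) + 2(15.999)
    = 192.176 + 24.192 + 31.998 = 248.366

248.37 g/mol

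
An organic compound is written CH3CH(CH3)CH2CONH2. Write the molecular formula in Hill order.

Atom tally by fragment:
  CH3 → C:1 H:3
  CH(CH3) → C:2 H:4
  CH2CONH2 → C:2 H:4 O:1 N:1
Element totals:
  C: 5
  H: 11
  N: 1
  O: 1

C5H11NO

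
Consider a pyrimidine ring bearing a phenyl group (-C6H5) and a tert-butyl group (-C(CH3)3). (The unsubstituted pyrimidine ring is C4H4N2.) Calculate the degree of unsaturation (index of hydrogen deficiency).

Atom tally by fragment:
  pyrimidine ring core → C:4 H:4 N:2
  (− 2 ring H displaced by substituents)
  + C6H5 → C:6 H:5
  + C(CH3)3 → C:4 H:9
Element totals:
  C: 14
  H: 16
  N: 2
Molecular formula: C14H16N2.
DoU = (2C + 2 + N − H − X) / 2 = (2·14 + 2 + 2 − 16 − 0) / 2 = 8.

8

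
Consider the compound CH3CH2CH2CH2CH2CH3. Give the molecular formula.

Element totals:
  C: 6
  H: 14

C6H14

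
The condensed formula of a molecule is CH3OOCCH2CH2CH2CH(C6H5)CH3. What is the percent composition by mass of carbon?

Element totals:
  C: 13
  H: 18
  O: 2
Molecular formula: C13H18O2.
Molar mass = 206.285 g/mol.
Mass from C: 13 × 12.011 = 156.143 g/mol.
%C = 156.143 / 206.285 × 100 = 75.69%.

75.69%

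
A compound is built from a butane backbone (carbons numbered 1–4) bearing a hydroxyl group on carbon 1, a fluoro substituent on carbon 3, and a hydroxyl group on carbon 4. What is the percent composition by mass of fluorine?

Atom tally by fragment:
  HOCH2 → C:1 H:3 O:1
  CH2 → C:1 H:2
  CH(F) → C:1 H:1 F:1
  CH2OH → C:1 H:3 O:1
Element totals:
  C: 4
  H: 9
  F: 1
  O: 2
Molecular formula: C4H9FO2.
Molar mass = 108.112 g/mol.
Mass from F: 1 × 18.998 = 18.998 g/mol.
%F = 18.998 / 108.112 × 100 = 17.57%.

17.57%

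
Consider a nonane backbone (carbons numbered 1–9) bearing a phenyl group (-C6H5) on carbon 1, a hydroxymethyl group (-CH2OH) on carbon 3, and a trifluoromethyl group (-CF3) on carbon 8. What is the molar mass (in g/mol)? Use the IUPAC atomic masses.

Atom tally by fragment:
  C6H5CH2 → C:7 H:7
  CH2 → C:1 H:2
  CH(CH2OH) → C:2 H:4 O:1
  CH2 → C:1 H:2
  CH2 → C:1 H:2
  CH2 → C:1 H:2
  CH2 → C:1 H:2
  CH(CF3) → C:2 H:1 F:3
  CH3 → C:1 H:3
Element totals:
  C: 17
  H: 25
  F: 3
  O: 1
Molecular formula: C17H25F3O.
  M = 17(12.011) + 25(1.008) + 3(18.998) + 15.999
    = 204.187 + 25.200 + 56.994 + 15.999 = 302.380

302.38 g/mol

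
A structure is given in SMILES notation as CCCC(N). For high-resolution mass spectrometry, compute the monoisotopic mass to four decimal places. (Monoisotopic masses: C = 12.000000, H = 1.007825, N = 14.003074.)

73.0891

Atom tally by fragment:
  CH3 → C:1 H:3
  CH2 → C:1 H:2
  CH2 → C:1 H:2
  CH2NH2 → C:1 H:4 N:1
Element totals:
  C: 4
  H: 11
  N: 1
Molecular formula: C4H11N.
  M = 4(12.0) + 11(1.007825) + 14.003074
    = 48.000000 + 11.086075 + 14.003074 = 73.089149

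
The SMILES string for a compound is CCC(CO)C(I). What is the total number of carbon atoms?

5

Atom tally by fragment:
  CH3 → C:1 H:3
  CH2 → C:1 H:2
  CH(CH2OH) → C:2 H:4 O:1
  CH2I → C:1 H:2 I:1
Element totals:
  C: 5
  H: 11
  I: 1
  O: 1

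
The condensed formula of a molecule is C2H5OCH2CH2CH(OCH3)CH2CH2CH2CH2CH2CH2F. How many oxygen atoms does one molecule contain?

2

Atom tally by fragment:
  C2H5OCH2 → C:3 H:7 O:1
  CH2 → C:1 H:2
  CH(OCH3) → C:2 H:4 O:1
  CH2 → C:1 H:2
  CH2 → C:1 H:2
  CH2 → C:1 H:2
  CH2 → C:1 H:2
  CH2 → C:1 H:2
  CH2F → C:1 H:2 F:1
Element totals:
  C: 12
  H: 25
  F: 1
  O: 2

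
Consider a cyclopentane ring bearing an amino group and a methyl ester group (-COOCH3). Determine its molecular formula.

C7H13NO2

Atom tally by fragment:
  cyclopentane ring core → C:5 H:10
  (− 2 ring H displaced by substituents)
  + NH2 → N:1 H:2
  + COOCH3 → C:2 H:3 O:2
Element totals:
  C: 7
  H: 13
  N: 1
  O: 2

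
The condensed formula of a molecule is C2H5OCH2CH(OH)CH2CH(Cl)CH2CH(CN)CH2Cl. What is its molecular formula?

Atom tally by fragment:
  C2H5OCH2 → C:3 H:7 O:1
  CH(OH) → C:1 H:2 O:1
  CH2 → C:1 H:2
  CH(Cl) → C:1 H:1 Cl:1
  CH2 → C:1 H:2
  CH(CN) → C:2 H:1 N:1
  CH2Cl → C:1 H:2 Cl:1
Element totals:
  C: 10
  H: 17
  Cl: 2
  N: 1
  O: 2

C10H17Cl2NO2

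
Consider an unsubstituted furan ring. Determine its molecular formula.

C4H4O

Atom tally by fragment:
  furan ring core → C:4 H:4 O:1
Element totals:
  C: 4
  H: 4
  O: 1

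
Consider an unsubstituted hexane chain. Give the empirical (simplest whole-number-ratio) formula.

C3H7

Atom tally by fragment:
  CH3 → C:1 H:3
  CH2 → C:1 H:2
  CH2 → C:1 H:2
  CH2 → C:1 H:2
  CH2 → C:1 H:2
  CH3 → C:1 H:3
Element totals:
  C: 6
  H: 14
Molecular formula: C6H14.
gcd of subscripts = 2; dividing each by 2:
  C: 6/2 = 3
  H: 14/2 = 7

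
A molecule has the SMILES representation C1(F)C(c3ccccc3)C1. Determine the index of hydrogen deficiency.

Atom tally by fragment:
  cyclopropane ring core → C:3 H:6
  (− 2 ring H displaced by substituents)
  + F → F:1
  + C6H5 → C:6 H:5
Element totals:
  C: 9
  H: 9
  F: 1
Molecular formula: C9H9F.
DoU = (2C + 2 + N − H − X) / 2 = (2·9 + 2 + 0 − 9 − 1) / 2 = 5.

5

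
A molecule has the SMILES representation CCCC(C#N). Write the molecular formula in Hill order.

Atom tally by fragment:
  CH3 → C:1 H:3
  CH2 → C:1 H:2
  CH2 → C:1 H:2
  CH2CN → C:2 H:2 N:1
Element totals:
  C: 5
  H: 9
  N: 1

C5H9N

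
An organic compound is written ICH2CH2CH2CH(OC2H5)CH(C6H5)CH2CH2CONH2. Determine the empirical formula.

C16H24INO2

Element totals:
  C: 16
  H: 24
  I: 1
  N: 1
  O: 2
Molecular formula: C16H24INO2.
gcd of subscripts (16, 24, 1, 1, 2) = 1, so the empirical formula equals the molecular formula.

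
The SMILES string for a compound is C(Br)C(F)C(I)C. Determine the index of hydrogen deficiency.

0

Atom tally by fragment:
  BrCH2 → C:1 H:2 Br:1
  CH(F) → C:1 H:1 F:1
  CH(I) → C:1 H:1 I:1
  CH3 → C:1 H:3
Element totals:
  C: 4
  H: 7
  Br: 1
  F: 1
  I: 1
Molecular formula: C4H7BrFI.
DoU = (2C + 2 + N − H − X) / 2 = (2·4 + 2 + 0 − 7 − 3) / 2 = 0.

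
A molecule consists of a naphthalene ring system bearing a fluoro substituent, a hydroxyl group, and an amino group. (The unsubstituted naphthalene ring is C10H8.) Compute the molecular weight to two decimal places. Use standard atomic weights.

177.18 g/mol

Atom tally by fragment:
  naphthalene ring system core → C:10 H:8
  (− 3 ring H displaced by substituents)
  + F → F:1
  + OH → O:1 H:1
  + NH2 → N:1 H:2
Element totals:
  C: 10
  H: 8
  F: 1
  N: 1
  O: 1
Molecular formula: C10H8FNO.
  M = 10(12.011) + 8(1.008) + 18.998 + 14.007 + 15.999
    = 120.110 + 8.064 + 18.998 + 14.007 + 15.999 = 177.178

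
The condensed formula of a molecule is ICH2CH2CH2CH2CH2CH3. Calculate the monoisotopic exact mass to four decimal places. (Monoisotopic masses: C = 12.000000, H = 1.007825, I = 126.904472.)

212.0062

Atom tally by fragment:
  ICH2 → C:1 H:2 I:1
  CH2 → C:1 H:2
  CH2 → C:1 H:2
  CH2 → C:1 H:2
  CH2 → C:1 H:2
  CH3 → C:1 H:3
Element totals:
  C: 6
  H: 13
  I: 1
Molecular formula: C6H13I.
  M = 6(12.0) + 13(1.007825) + 126.904472
    = 72.000000 + 13.101725 + 126.904472 = 212.006197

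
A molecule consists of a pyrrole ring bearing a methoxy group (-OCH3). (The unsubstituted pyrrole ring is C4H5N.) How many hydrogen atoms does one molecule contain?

7

Atom tally by fragment:
  pyrrole ring core → C:4 H:5 N:1
  (− 1 ring H displaced by substituents)
  + OCH3 → C:1 H:3 O:1
Element totals:
  C: 5
  H: 7
  N: 1
  O: 1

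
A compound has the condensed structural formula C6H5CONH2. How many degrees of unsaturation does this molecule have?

5

Element totals:
  C: 7
  H: 7
  N: 1
  O: 1
Molecular formula: C7H7NO.
DoU = (2C + 2 + N − H − X) / 2 = (2·7 + 2 + 1 − 7 − 0) / 2 = 5.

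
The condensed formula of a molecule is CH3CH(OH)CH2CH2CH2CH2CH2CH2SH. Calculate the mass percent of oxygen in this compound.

9.86%

Atom tally by fragment:
  CH3 → C:1 H:3
  CH(OH) → C:1 H:2 O:1
  CH2 → C:1 H:2
  CH2 → C:1 H:2
  CH2 → C:1 H:2
  CH2 → C:1 H:2
  CH2 → C:1 H:2
  CH2SH → C:1 H:3 S:1
Element totals:
  C: 8
  H: 18
  O: 1
  S: 1
Molecular formula: C8H18OS.
Molar mass = 162.291 g/mol.
Mass from O: 1 × 15.999 = 15.999 g/mol.
%O = 15.999 / 162.291 × 100 = 9.86%.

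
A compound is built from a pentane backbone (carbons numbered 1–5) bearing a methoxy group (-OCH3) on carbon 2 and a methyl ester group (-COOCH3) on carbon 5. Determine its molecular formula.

C8H16O3

Atom tally by fragment:
  CH3 → C:1 H:3
  CH(OCH3) → C:2 H:4 O:1
  CH2 → C:1 H:2
  CH2 → C:1 H:2
  CH2COOCH3 → C:3 H:5 O:2
Element totals:
  C: 8
  H: 16
  O: 3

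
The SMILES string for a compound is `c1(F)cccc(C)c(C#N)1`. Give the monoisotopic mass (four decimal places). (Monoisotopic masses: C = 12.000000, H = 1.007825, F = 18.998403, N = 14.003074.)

Atom tally by fragment:
  benzene ring core → C:6 H:6
  (− 3 ring H displaced by substituents)
  + F → F:1
  + CH3 → C:1 H:3
  + CN → C:1 N:1
Element totals:
  C: 8
  H: 6
  F: 1
  N: 1
Molecular formula: C8H6FN.
  M = 8(12.0) + 6(1.007825) + 18.998403 + 14.003074
    = 96.000000 + 6.046950 + 18.998403 + 14.003074 = 135.048427

135.0484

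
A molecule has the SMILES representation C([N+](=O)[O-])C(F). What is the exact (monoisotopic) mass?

93.0226

Atom tally by fragment:
  O2NCH2 → C:1 H:2 N:1 O:2
  CH2F → C:1 H:2 F:1
Element totals:
  C: 2
  H: 4
  F: 1
  N: 1
  O: 2
Molecular formula: C2H4FNO2.
  M = 2(12.0) + 4(1.007825) + 18.998403 + 14.003074 + 2(15.994915)
    = 24.000000 + 4.031300 + 18.998403 + 14.003074 + 31.989830 = 93.022607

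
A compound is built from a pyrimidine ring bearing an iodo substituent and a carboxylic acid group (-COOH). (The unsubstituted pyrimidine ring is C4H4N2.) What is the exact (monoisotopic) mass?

249.9239

Atom tally by fragment:
  pyrimidine ring core → C:4 H:4 N:2
  (− 2 ring H displaced by substituents)
  + I → I:1
  + COOH → C:1 H:1 O:2
Element totals:
  C: 5
  H: 3
  I: 1
  N: 2
  O: 2
Molecular formula: C5H3IN2O2.
  M = 5(12.0) + 3(1.007825) + 126.904472 + 2(14.003074) + 2(15.994915)
    = 60.000000 + 3.023475 + 126.904472 + 28.006148 + 31.989830 = 249.923925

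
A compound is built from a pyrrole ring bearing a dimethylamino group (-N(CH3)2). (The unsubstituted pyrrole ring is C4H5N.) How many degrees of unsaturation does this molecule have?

3

Atom tally by fragment:
  pyrrole ring core → C:4 H:5 N:1
  (− 1 ring H displaced by substituents)
  + N(CH3)2 → N:1 C:2 H:6
Element totals:
  C: 6
  H: 10
  N: 2
Molecular formula: C6H10N2.
DoU = (2C + 2 + N − H − X) / 2 = (2·6 + 2 + 2 − 10 − 0) / 2 = 3.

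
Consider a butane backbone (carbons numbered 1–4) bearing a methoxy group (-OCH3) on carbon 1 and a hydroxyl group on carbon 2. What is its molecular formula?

C5H12O2

Atom tally by fragment:
  CH3OCH2 → C:2 H:5 O:1
  CH(OH) → C:1 H:2 O:1
  CH2 → C:1 H:2
  CH3 → C:1 H:3
Element totals:
  C: 5
  H: 12
  O: 2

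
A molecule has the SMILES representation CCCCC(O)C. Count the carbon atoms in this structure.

Atom tally by fragment:
  CH3 → C:1 H:3
  CH2 → C:1 H:2
  CH2 → C:1 H:2
  CH2 → C:1 H:2
  CH(OH) → C:1 H:2 O:1
  CH3 → C:1 H:3
Element totals:
  C: 6
  H: 14
  O: 1

6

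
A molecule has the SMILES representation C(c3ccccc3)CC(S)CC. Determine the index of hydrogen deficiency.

Atom tally by fragment:
  C6H5CH2 → C:7 H:7
  CH2 → C:1 H:2
  CH(SH) → C:1 H:2 S:1
  CH2 → C:1 H:2
  CH3 → C:1 H:3
Element totals:
  C: 11
  H: 16
  S: 1
Molecular formula: C11H16S.
DoU = (2C + 2 + N − H − X) / 2 = (2·11 + 2 + 0 − 16 − 0) / 2 = 4.

4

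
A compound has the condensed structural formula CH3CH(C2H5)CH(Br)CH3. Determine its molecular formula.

Atom tally by fragment:
  CH3 → C:1 H:3
  CH(C2H5) → C:3 H:6
  CH(Br) → C:1 H:1 Br:1
  CH3 → C:1 H:3
Element totals:
  C: 6
  H: 13
  Br: 1

C6H13Br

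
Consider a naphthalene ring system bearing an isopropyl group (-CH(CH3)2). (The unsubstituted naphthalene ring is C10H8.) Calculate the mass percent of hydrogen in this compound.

Atom tally by fragment:
  naphthalene ring system core → C:10 H:8
  (− 1 ring H displaced by substituents)
  + CH(CH3)2 → C:3 H:7
Element totals:
  C: 13
  H: 14
Molecular formula: C13H14.
Molar mass = 170.255 g/mol.
Mass from H: 14 × 1.008 = 14.112 g/mol.
%H = 14.112 / 170.255 × 100 = 8.29%.

8.29%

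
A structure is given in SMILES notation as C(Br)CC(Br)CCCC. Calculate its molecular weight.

Atom tally by fragment:
  BrCH2 → C:1 H:2 Br:1
  CH2 → C:1 H:2
  CH(Br) → C:1 H:1 Br:1
  CH2 → C:1 H:2
  CH2 → C:1 H:2
  CH2 → C:1 H:2
  CH3 → C:1 H:3
Element totals:
  C: 7
  H: 14
  Br: 2
Molecular formula: C7H14Br2.
  M = 7(12.011) + 14(1.008) + 2(79.904)
    = 84.077 + 14.112 + 159.808 = 257.997

258.00 g/mol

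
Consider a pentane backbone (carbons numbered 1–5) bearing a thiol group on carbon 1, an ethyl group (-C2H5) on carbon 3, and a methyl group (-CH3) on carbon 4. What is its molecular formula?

Atom tally by fragment:
  HSCH2 → C:1 H:3 S:1
  CH2 → C:1 H:2
  CH(C2H5) → C:3 H:6
  CH(CH3) → C:2 H:4
  CH3 → C:1 H:3
Element totals:
  C: 8
  H: 18
  S: 1

C8H18S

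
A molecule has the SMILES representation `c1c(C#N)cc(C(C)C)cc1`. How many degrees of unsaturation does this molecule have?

Atom tally by fragment:
  benzene ring core → C:6 H:6
  (− 2 ring H displaced by substituents)
  + CN → C:1 N:1
  + CH(CH3)2 → C:3 H:7
Element totals:
  C: 10
  H: 11
  N: 1
Molecular formula: C10H11N.
DoU = (2C + 2 + N − H − X) / 2 = (2·10 + 2 + 1 − 11 − 0) / 2 = 6.

6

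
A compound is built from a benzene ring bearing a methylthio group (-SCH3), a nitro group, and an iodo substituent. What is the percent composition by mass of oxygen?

10.84%

Atom tally by fragment:
  benzene ring core → C:6 H:6
  (− 3 ring H displaced by substituents)
  + SCH3 → C:1 H:3 S:1
  + NO2 → N:1 O:2
  + I → I:1
Element totals:
  C: 7
  H: 6
  I: 1
  N: 1
  O: 2
  S: 1
Molecular formula: C7H6INO2S.
Molar mass = 295.094 g/mol.
Mass from O: 2 × 15.999 = 31.998 g/mol.
%O = 31.998 / 295.094 × 100 = 10.84%.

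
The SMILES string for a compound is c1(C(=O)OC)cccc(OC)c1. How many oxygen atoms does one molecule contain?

Atom tally by fragment:
  benzene ring core → C:6 H:6
  (− 2 ring H displaced by substituents)
  + COOCH3 → C:2 H:3 O:2
  + OCH3 → C:1 H:3 O:1
Element totals:
  C: 9
  H: 10
  O: 3

3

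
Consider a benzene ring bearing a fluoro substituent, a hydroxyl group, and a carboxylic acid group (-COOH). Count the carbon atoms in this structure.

Atom tally by fragment:
  benzene ring core → C:6 H:6
  (− 3 ring H displaced by substituents)
  + F → F:1
  + OH → O:1 H:1
  + COOH → C:1 H:1 O:2
Element totals:
  C: 7
  H: 5
  F: 1
  O: 3

7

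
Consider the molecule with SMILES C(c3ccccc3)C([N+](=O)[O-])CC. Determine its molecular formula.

C10H13NO2

Atom tally by fragment:
  C6H5CH2 → C:7 H:7
  CH(NO2) → C:1 H:1 N:1 O:2
  CH2 → C:1 H:2
  CH3 → C:1 H:3
Element totals:
  C: 10
  H: 13
  N: 1
  O: 2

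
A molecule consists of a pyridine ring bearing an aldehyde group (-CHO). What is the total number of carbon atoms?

Atom tally by fragment:
  pyridine ring core → C:5 H:5 N:1
  (− 1 ring H displaced by substituents)
  + CHO → C:1 H:1 O:1
Element totals:
  C: 6
  H: 5
  N: 1
  O: 1

6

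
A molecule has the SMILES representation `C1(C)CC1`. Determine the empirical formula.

Atom tally by fragment:
  cyclopropane ring core → C:3 H:6
  (− 1 ring H displaced by substituents)
  + CH3 → C:1 H:3
Element totals:
  C: 4
  H: 8
Molecular formula: C4H8.
gcd of subscripts = 4; dividing each by 4:
  C: 4/4 = 1
  H: 8/4 = 2

CH2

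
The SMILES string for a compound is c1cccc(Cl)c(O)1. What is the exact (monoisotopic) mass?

Atom tally by fragment:
  benzene ring core → C:6 H:6
  (− 2 ring H displaced by substituents)
  + Cl → Cl:1
  + OH → O:1 H:1
Element totals:
  C: 6
  H: 5
  Cl: 1
  O: 1
Molecular formula: C6H5ClO.
  M = 6(12.0) + 5(1.007825) + 34.968853 + 15.994915
    = 72.000000 + 5.039125 + 34.968853 + 15.994915 = 128.002893

128.0029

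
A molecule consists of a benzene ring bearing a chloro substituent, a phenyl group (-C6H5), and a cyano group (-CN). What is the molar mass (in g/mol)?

213.66 g/mol

Atom tally by fragment:
  benzene ring core → C:6 H:6
  (− 3 ring H displaced by substituents)
  + Cl → Cl:1
  + C6H5 → C:6 H:5
  + CN → C:1 N:1
Element totals:
  C: 13
  H: 8
  Cl: 1
  N: 1
Molecular formula: C13H8ClN.
  M = 13(12.011) + 8(1.008) + 35.45 + 14.007
    = 156.143 + 8.064 + 35.450 + 14.007 = 213.664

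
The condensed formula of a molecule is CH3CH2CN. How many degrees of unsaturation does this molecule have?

2

Element totals:
  C: 3
  H: 5
  N: 1
Molecular formula: C3H5N.
DoU = (2C + 2 + N − H − X) / 2 = (2·3 + 2 + 1 − 5 − 0) / 2 = 2.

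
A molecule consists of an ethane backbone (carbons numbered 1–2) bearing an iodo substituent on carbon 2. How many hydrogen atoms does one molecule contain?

Atom tally by fragment:
  CH3 → C:1 H:3
  CH2I → C:1 H:2 I:1
Element totals:
  C: 2
  H: 5
  I: 1

5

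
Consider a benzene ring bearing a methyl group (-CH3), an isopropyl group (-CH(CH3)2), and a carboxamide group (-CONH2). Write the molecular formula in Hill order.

Atom tally by fragment:
  benzene ring core → C:6 H:6
  (− 3 ring H displaced by substituents)
  + CH3 → C:1 H:3
  + CH(CH3)2 → C:3 H:7
  + CONH2 → C:1 H:2 O:1 N:1
Element totals:
  C: 11
  H: 15
  N: 1
  O: 1

C11H15NO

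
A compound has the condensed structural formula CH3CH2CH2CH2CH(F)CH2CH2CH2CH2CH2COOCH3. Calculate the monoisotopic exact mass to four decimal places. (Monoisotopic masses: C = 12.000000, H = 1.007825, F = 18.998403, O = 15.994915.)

218.1682

Element totals:
  C: 12
  H: 23
  F: 1
  O: 2
Molecular formula: C12H23FO2.
  M = 12(12.0) + 23(1.007825) + 18.998403 + 2(15.994915)
    = 144.000000 + 23.179975 + 18.998403 + 31.989830 = 218.168208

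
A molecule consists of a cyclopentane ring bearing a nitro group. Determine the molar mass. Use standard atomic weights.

Atom tally by fragment:
  cyclopentane ring core → C:5 H:10
  (− 1 ring H displaced by substituents)
  + NO2 → N:1 O:2
Element totals:
  C: 5
  H: 9
  N: 1
  O: 2
Molecular formula: C5H9NO2.
  M = 5(12.011) + 9(1.008) + 14.007 + 2(15.999)
    = 60.055 + 9.072 + 14.007 + 31.998 = 115.132

115.13 g/mol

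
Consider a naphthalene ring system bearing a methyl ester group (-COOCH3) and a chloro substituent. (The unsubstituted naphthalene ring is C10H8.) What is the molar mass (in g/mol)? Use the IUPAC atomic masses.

220.65 g/mol

Atom tally by fragment:
  naphthalene ring system core → C:10 H:8
  (− 2 ring H displaced by substituents)
  + COOCH3 → C:2 H:3 O:2
  + Cl → Cl:1
Element totals:
  C: 12
  H: 9
  Cl: 1
  O: 2
Molecular formula: C12H9ClO2.
  M = 12(12.011) + 9(1.008) + 35.45 + 2(15.999)
    = 144.132 + 9.072 + 35.450 + 31.998 = 220.652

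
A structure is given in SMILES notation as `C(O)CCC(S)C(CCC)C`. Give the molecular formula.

C9H20OS

Atom tally by fragment:
  HOCH2 → C:1 H:3 O:1
  CH2 → C:1 H:2
  CH2 → C:1 H:2
  CH(SH) → C:1 H:2 S:1
  CH(CH2CH2CH3) → C:4 H:8
  CH3 → C:1 H:3
Element totals:
  C: 9
  H: 20
  O: 1
  S: 1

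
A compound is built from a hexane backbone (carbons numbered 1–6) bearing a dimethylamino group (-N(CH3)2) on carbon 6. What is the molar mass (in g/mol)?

129.25 g/mol

Atom tally by fragment:
  CH3 → C:1 H:3
  CH2 → C:1 H:2
  CH2 → C:1 H:2
  CH2 → C:1 H:2
  CH2 → C:1 H:2
  CH2N(CH3)2 → C:3 H:8 N:1
Element totals:
  C: 8
  H: 19
  N: 1
Molecular formula: C8H19N.
  M = 8(12.011) + 19(1.008) + 14.007
    = 96.088 + 19.152 + 14.007 = 129.247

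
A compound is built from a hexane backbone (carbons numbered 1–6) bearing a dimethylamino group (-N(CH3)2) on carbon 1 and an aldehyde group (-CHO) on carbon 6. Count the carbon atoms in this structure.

Atom tally by fragment:
  (CH3)2NCH2 → C:3 H:8 N:1
  CH2 → C:1 H:2
  CH2 → C:1 H:2
  CH2 → C:1 H:2
  CH2 → C:1 H:2
  CH2CHO → C:2 H:3 O:1
Element totals:
  C: 9
  H: 19
  N: 1
  O: 1

9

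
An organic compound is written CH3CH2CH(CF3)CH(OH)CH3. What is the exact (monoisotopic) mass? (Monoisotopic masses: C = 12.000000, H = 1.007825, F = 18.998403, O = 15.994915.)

156.0762

Atom tally by fragment:
  CH3 → C:1 H:3
  CH2 → C:1 H:2
  CH(CF3) → C:2 H:1 F:3
  CH(OH) → C:1 H:2 O:1
  CH3 → C:1 H:3
Element totals:
  C: 6
  H: 11
  F: 3
  O: 1
Molecular formula: C6H11F3O.
  M = 6(12.0) + 11(1.007825) + 3(18.998403) + 15.994915
    = 72.000000 + 11.086075 + 56.995209 + 15.994915 = 156.076199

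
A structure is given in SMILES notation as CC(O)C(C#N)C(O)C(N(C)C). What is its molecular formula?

C8H16N2O2

Atom tally by fragment:
  CH3 → C:1 H:3
  CH(OH) → C:1 H:2 O:1
  CH(CN) → C:2 H:1 N:1
  CH(OH) → C:1 H:2 O:1
  CH2N(CH3)2 → C:3 H:8 N:1
Element totals:
  C: 8
  H: 16
  N: 2
  O: 2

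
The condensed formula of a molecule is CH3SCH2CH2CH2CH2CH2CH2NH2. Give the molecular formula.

C7H17NS

Element totals:
  C: 7
  H: 17
  N: 1
  S: 1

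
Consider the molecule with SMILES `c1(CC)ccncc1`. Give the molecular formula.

C7H9N

Atom tally by fragment:
  pyridine ring core → C:5 H:5 N:1
  (− 1 ring H displaced by substituents)
  + C2H5 → C:2 H:5
Element totals:
  C: 7
  H: 9
  N: 1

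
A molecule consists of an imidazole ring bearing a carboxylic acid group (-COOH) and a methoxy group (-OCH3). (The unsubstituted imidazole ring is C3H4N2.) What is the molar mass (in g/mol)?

Atom tally by fragment:
  imidazole ring core → C:3 H:4 N:2
  (− 2 ring H displaced by substituents)
  + COOH → C:1 H:1 O:2
  + OCH3 → C:1 H:3 O:1
Element totals:
  C: 5
  H: 6
  N: 2
  O: 3
Molecular formula: C5H6N2O3.
  M = 5(12.011) + 6(1.008) + 2(14.007) + 3(15.999)
    = 60.055 + 6.048 + 28.014 + 47.997 = 142.114

142.11 g/mol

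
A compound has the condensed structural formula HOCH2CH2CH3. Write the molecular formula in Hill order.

C3H8O

Atom tally by fragment:
  HOCH2CH2 → C:2 H:5 O:1
  CH3 → C:1 H:3
Element totals:
  C: 3
  H: 8
  O: 1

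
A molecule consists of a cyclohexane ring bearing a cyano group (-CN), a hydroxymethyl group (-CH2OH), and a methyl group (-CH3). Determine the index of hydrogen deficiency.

Atom tally by fragment:
  cyclohexane ring core → C:6 H:12
  (− 3 ring H displaced by substituents)
  + CN → C:1 N:1
  + CH2OH → C:1 H:3 O:1
  + CH3 → C:1 H:3
Element totals:
  C: 9
  H: 15
  N: 1
  O: 1
Molecular formula: C9H15NO.
DoU = (2C + 2 + N − H − X) / 2 = (2·9 + 2 + 1 − 15 − 0) / 2 = 3.

3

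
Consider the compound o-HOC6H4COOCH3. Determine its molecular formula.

Element totals:
  C: 8
  H: 8
  O: 3

C8H8O3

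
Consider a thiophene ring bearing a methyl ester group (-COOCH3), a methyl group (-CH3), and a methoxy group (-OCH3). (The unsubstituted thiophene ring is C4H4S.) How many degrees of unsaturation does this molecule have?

4

Atom tally by fragment:
  thiophene ring core → C:4 H:4 S:1
  (− 3 ring H displaced by substituents)
  + COOCH3 → C:2 H:3 O:2
  + CH3 → C:1 H:3
  + OCH3 → C:1 H:3 O:1
Element totals:
  C: 8
  H: 10
  O: 3
  S: 1
Molecular formula: C8H10O3S.
DoU = (2C + 2 + N − H − X) / 2 = (2·8 + 2 + 0 − 10 − 0) / 2 = 4.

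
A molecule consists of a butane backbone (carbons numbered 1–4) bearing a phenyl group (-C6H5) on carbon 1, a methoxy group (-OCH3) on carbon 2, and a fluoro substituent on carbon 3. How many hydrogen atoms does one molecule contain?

15

Atom tally by fragment:
  C6H5CH2 → C:7 H:7
  CH(OCH3) → C:2 H:4 O:1
  CH(F) → C:1 H:1 F:1
  CH3 → C:1 H:3
Element totals:
  C: 11
  H: 15
  F: 1
  O: 1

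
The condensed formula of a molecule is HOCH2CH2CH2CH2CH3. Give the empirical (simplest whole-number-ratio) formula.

Element totals:
  C: 5
  H: 12
  O: 1
Molecular formula: C5H12O.
gcd of subscripts (5, 12, 1) = 1, so the empirical formula equals the molecular formula.

C5H12O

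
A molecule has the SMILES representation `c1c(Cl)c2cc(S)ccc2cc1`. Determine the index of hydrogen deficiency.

7

Atom tally by fragment:
  naphthalene ring system core → C:10 H:8
  (− 2 ring H displaced by substituents)
  + Cl → Cl:1
  + SH → S:1 H:1
Element totals:
  C: 10
  H: 7
  Cl: 1
  S: 1
Molecular formula: C10H7ClS.
DoU = (2C + 2 + N − H − X) / 2 = (2·10 + 2 + 0 − 7 − 1) / 2 = 7.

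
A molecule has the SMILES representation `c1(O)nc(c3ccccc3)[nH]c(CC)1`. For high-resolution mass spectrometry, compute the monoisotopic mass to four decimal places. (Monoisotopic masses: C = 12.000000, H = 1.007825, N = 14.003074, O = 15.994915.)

Atom tally by fragment:
  imidazole ring core → C:3 H:4 N:2
  (− 3 ring H displaced by substituents)
  + OH → O:1 H:1
  + C6H5 → C:6 H:5
  + C2H5 → C:2 H:5
Element totals:
  C: 11
  H: 12
  N: 2
  O: 1
Molecular formula: C11H12N2O.
  M = 11(12.0) + 12(1.007825) + 2(14.003074) + 15.994915
    = 132.000000 + 12.093900 + 28.006148 + 15.994915 = 188.094963

188.0950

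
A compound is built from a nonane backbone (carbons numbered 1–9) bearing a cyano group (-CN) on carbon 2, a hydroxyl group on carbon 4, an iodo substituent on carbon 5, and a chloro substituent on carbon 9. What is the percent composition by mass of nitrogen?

Atom tally by fragment:
  CH3 → C:1 H:3
  CH(CN) → C:2 H:1 N:1
  CH2 → C:1 H:2
  CH(OH) → C:1 H:2 O:1
  CH(I) → C:1 H:1 I:1
  CH2 → C:1 H:2
  CH2 → C:1 H:2
  CH2 → C:1 H:2
  CH2Cl → C:1 H:2 Cl:1
Element totals:
  C: 10
  H: 17
  Cl: 1
  I: 1
  N: 1
  O: 1
Molecular formula: C10H17ClINO.
Molar mass = 329.606 g/mol.
Mass from N: 1 × 14.007 = 14.007 g/mol.
%N = 14.007 / 329.606 × 100 = 4.25%.

4.25%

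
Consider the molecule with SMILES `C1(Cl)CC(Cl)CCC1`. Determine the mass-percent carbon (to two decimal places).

Atom tally by fragment:
  cyclohexane ring core → C:6 H:12
  (− 2 ring H displaced by substituents)
  + Cl → Cl:1
  + Cl → Cl:1
Element totals:
  C: 6
  H: 10
  Cl: 2
Molecular formula: C6H10Cl2.
Molar mass = 153.046 g/mol.
Mass from C: 6 × 12.011 = 72.066 g/mol.
%C = 72.066 / 153.046 × 100 = 47.09%.

47.09%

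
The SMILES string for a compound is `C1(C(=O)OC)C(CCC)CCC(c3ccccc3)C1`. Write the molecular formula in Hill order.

Atom tally by fragment:
  cyclohexane ring core → C:6 H:12
  (− 3 ring H displaced by substituents)
  + COOCH3 → C:2 H:3 O:2
  + CH2CH2CH3 → C:3 H:7
  + C6H5 → C:6 H:5
Element totals:
  C: 17
  H: 24
  O: 2

C17H24O2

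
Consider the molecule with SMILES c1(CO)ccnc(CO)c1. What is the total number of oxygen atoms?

2

Atom tally by fragment:
  pyridine ring core → C:5 H:5 N:1
  (− 2 ring H displaced by substituents)
  + CH2OH → C:1 H:3 O:1
  + CH2OH → C:1 H:3 O:1
Element totals:
  C: 7
  H: 9
  N: 1
  O: 2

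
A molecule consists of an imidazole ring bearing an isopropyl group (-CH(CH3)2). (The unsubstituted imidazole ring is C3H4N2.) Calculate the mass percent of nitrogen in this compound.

25.43%

Atom tally by fragment:
  imidazole ring core → C:3 H:4 N:2
  (− 1 ring H displaced by substituents)
  + CH(CH3)2 → C:3 H:7
Element totals:
  C: 6
  H: 10
  N: 2
Molecular formula: C6H10N2.
Molar mass = 110.160 g/mol.
Mass from N: 2 × 14.007 = 28.014 g/mol.
%N = 28.014 / 110.160 × 100 = 25.43%.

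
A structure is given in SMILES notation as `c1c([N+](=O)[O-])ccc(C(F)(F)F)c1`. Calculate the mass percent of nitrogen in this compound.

7.33%

Atom tally by fragment:
  benzene ring core → C:6 H:6
  (− 2 ring H displaced by substituents)
  + NO2 → N:1 O:2
  + CF3 → C:1 F:3
Element totals:
  C: 7
  H: 4
  F: 3
  N: 1
  O: 2
Molecular formula: C7H4F3NO2.
Molar mass = 191.108 g/mol.
Mass from N: 1 × 14.007 = 14.007 g/mol.
%N = 14.007 / 191.108 × 100 = 7.33%.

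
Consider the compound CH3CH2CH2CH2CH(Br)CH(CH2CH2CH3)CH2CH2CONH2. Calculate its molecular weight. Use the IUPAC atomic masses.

Element totals:
  C: 12
  H: 24
  Br: 1
  N: 1
  O: 1
Molecular formula: C12H24BrNO.
  M = 12(12.011) + 24(1.008) + 79.904 + 14.007 + 15.999
    = 144.132 + 24.192 + 79.904 + 14.007 + 15.999 = 278.234

278.23 g/mol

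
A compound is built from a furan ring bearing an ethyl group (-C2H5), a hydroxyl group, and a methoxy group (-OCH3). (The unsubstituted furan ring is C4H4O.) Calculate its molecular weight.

Atom tally by fragment:
  furan ring core → C:4 H:4 O:1
  (− 3 ring H displaced by substituents)
  + C2H5 → C:2 H:5
  + OH → O:1 H:1
  + OCH3 → C:1 H:3 O:1
Element totals:
  C: 7
  H: 10
  O: 3
Molecular formula: C7H10O3.
  M = 7(12.011) + 10(1.008) + 3(15.999)
    = 84.077 + 10.080 + 47.997 = 142.154

142.15 g/mol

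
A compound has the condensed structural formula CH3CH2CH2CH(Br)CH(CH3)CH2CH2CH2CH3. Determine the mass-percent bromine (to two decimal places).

36.13%

Element totals:
  C: 10
  H: 21
  Br: 1
Molecular formula: C10H21Br.
Molar mass = 221.182 g/mol.
Mass from Br: 1 × 79.904 = 79.904 g/mol.
%Br = 79.904 / 221.182 × 100 = 36.13%.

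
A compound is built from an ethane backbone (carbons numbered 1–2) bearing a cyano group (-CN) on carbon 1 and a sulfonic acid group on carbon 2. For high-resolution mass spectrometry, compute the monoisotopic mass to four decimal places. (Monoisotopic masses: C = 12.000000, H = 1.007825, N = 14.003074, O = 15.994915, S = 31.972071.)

Atom tally by fragment:
  NCCH2 → C:2 H:2 N:1
  CH2SO3H → C:1 H:3 S:1 O:3
Element totals:
  C: 3
  H: 5
  N: 1
  O: 3
  S: 1
Molecular formula: C3H5NO3S.
  M = 3(12.0) + 5(1.007825) + 14.003074 + 3(15.994915) + 31.972071
    = 36.000000 + 5.039125 + 14.003074 + 47.984745 + 31.972071 = 134.999015

134.9990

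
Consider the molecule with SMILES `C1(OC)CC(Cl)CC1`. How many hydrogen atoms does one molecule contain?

Atom tally by fragment:
  cyclopentane ring core → C:5 H:10
  (− 2 ring H displaced by substituents)
  + OCH3 → C:1 H:3 O:1
  + Cl → Cl:1
Element totals:
  C: 6
  H: 11
  Cl: 1
  O: 1

11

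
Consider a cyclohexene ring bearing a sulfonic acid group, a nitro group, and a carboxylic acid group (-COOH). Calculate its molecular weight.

Atom tally by fragment:
  cyclohexene ring core → C:6 H:10
  (− 3 ring H displaced by substituents)
  + SO3H → S:1 O:3 H:1
  + NO2 → N:1 O:2
  + COOH → C:1 H:1 O:2
Element totals:
  C: 7
  H: 9
  N: 1
  O: 7
  S: 1
Molecular formula: C7H9NO7S.
  M = 7(12.011) + 9(1.008) + 14.007 + 7(15.999) + 32.06
    = 84.077 + 9.072 + 14.007 + 111.993 + 32.060 = 251.209

251.21 g/mol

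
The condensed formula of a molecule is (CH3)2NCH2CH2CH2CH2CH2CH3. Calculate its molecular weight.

Element totals:
  C: 8
  H: 19
  N: 1
Molecular formula: C8H19N.
  M = 8(12.011) + 19(1.008) + 14.007
    = 96.088 + 19.152 + 14.007 = 129.247

129.25 g/mol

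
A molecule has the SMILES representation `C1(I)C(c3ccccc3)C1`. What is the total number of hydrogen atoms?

Atom tally by fragment:
  cyclopropane ring core → C:3 H:6
  (− 2 ring H displaced by substituents)
  + I → I:1
  + C6H5 → C:6 H:5
Element totals:
  C: 9
  H: 9
  I: 1

9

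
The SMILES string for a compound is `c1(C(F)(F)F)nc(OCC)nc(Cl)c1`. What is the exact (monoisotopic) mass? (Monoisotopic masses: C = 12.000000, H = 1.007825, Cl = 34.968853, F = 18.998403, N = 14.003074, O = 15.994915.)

Atom tally by fragment:
  pyrimidine ring core → C:4 H:4 N:2
  (− 3 ring H displaced by substituents)
  + CF3 → C:1 F:3
  + OC2H5 → C:2 H:5 O:1
  + Cl → Cl:1
Element totals:
  C: 7
  H: 6
  Cl: 1
  F: 3
  N: 2
  O: 1
Molecular formula: C7H6ClF3N2O.
  M = 7(12.0) + 6(1.007825) + 34.968853 + 3(18.998403) + 2(14.003074) + 15.994915
    = 84.000000 + 6.046950 + 34.968853 + 56.995209 + 28.006148 + 15.994915 = 226.012075

226.0121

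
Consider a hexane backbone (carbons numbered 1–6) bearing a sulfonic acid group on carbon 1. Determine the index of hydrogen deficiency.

Atom tally by fragment:
  HO3SCH2 → C:1 H:3 S:1 O:3
  CH2 → C:1 H:2
  CH2 → C:1 H:2
  CH2 → C:1 H:2
  CH2 → C:1 H:2
  CH3 → C:1 H:3
Element totals:
  C: 6
  H: 14
  O: 3
  S: 1
Molecular formula: C6H14O3S.
DoU = (2C + 2 + N − H − X) / 2 = (2·6 + 2 + 0 − 14 − 0) / 2 = 0.

0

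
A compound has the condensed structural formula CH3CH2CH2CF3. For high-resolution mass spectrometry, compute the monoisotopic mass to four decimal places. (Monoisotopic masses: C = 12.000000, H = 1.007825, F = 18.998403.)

112.0500

Element totals:
  C: 4
  H: 7
  F: 3
Molecular formula: C4H7F3.
  M = 4(12.0) + 7(1.007825) + 3(18.998403)
    = 48.000000 + 7.054775 + 56.995209 = 112.049984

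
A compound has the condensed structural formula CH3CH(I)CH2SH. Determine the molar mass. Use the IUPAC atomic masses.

Element totals:
  C: 3
  H: 7
  I: 1
  S: 1
Molecular formula: C3H7IS.
  M = 3(12.011) + 7(1.008) + 126.904 + 32.06
    = 36.033 + 7.056 + 126.904 + 32.060 = 202.053

202.05 g/mol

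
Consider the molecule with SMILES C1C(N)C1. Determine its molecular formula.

Atom tally by fragment:
  cyclopropane ring core → C:3 H:6
  (− 1 ring H displaced by substituents)
  + NH2 → N:1 H:2
Element totals:
  C: 3
  H: 7
  N: 1

C3H7N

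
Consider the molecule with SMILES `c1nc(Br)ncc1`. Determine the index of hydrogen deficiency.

4

Atom tally by fragment:
  pyrimidine ring core → C:4 H:4 N:2
  (− 1 ring H displaced by substituents)
  + Br → Br:1
Element totals:
  C: 4
  H: 3
  Br: 1
  N: 2
Molecular formula: C4H3BrN2.
DoU = (2C + 2 + N − H − X) / 2 = (2·4 + 2 + 2 − 3 − 1) / 2 = 4.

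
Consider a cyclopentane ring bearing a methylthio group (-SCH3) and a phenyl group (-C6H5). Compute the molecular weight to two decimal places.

192.32 g/mol

Atom tally by fragment:
  cyclopentane ring core → C:5 H:10
  (− 2 ring H displaced by substituents)
  + SCH3 → C:1 H:3 S:1
  + C6H5 → C:6 H:5
Element totals:
  C: 12
  H: 16
  S: 1
Molecular formula: C12H16S.
  M = 12(12.011) + 16(1.008) + 32.06
    = 144.132 + 16.128 + 32.060 = 192.320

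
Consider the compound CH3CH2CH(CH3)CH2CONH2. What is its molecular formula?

Element totals:
  C: 6
  H: 13
  N: 1
  O: 1

C6H13NO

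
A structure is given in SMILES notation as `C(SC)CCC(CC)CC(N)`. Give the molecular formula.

Atom tally by fragment:
  CH3SCH2 → C:2 H:5 S:1
  CH2 → C:1 H:2
  CH2 → C:1 H:2
  CH(C2H5) → C:3 H:6
  CH2 → C:1 H:2
  CH2NH2 → C:1 H:4 N:1
Element totals:
  C: 9
  H: 21
  N: 1
  S: 1

C9H21NS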